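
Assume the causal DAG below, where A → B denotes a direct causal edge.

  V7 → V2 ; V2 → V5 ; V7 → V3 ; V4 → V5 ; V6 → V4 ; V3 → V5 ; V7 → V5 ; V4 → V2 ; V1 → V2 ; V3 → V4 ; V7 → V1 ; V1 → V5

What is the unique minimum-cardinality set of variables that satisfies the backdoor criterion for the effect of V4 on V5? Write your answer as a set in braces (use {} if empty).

Variables eligible for adjustment (non-descendants of V4, excluding V4 and V5): {V1, V3, V6, V7}.
Backdoor paths from V4 to V5:
  P1: V4 <- V3 <- V7 -> V1 -> V2 -> V5
  P2: V4 <- V3 <- V7 -> V1 -> V5
  P3: V4 <- V3 <- V7 -> V2 <- V1 -> V5
  P4: V4 <- V3 <- V7 -> V2 -> V5
  P5: V4 <- V3 <- V7 -> V5
  P6: V4 <- V3 -> V5
The empty set is not sufficient: P1 (V4 <- V3 <- V7 -> V1 -> V2 -> V5) has no collider blocking it and no conditioned non-collider, so it is open.
Try {V3}:
  P1: blocked at chain node V3 ∈ conditioning set.
  P2: blocked at chain node V3 ∈ conditioning set.
  P3: blocked at chain node V3 ∈ conditioning set.
  P4: blocked at chain node V3 ∈ conditioning set.
  P5: blocked at chain node V3 ∈ conditioning set.
  P6: blocked at fork node V3 ∈ conditioning set.
{V3} contains no descendant of V4 and blocks every backdoor path.
No other singleton works — e.g. {V7} leaves P6 open — so {V3} is the unique smallest valid adjustment set.

{V3}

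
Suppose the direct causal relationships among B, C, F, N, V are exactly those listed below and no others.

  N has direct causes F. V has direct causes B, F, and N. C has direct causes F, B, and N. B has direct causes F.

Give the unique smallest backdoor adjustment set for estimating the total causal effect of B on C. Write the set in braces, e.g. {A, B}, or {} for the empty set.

Variables eligible for adjustment (non-descendants of B, excluding B and C): {F, N}.
Backdoor paths from B to C:
  P1: B <- F -> N -> C
  P2: B <- F -> C
  P3: B <- F -> V <- N -> C
The empty set is not sufficient: P1 (B <- F -> N -> C) has no collider blocking it and no conditioned non-collider, so it is open.
Try {F}:
  P1: blocked at fork node F ∈ conditioning set.
  P2: blocked at fork node F ∈ conditioning set.
  P3: blocked at fork node F ∈ conditioning set.
{F} contains no descendant of B and blocks every backdoor path.
No other singleton works — e.g. {N} leaves P2 open — so {F} is the unique smallest valid adjustment set.

{F}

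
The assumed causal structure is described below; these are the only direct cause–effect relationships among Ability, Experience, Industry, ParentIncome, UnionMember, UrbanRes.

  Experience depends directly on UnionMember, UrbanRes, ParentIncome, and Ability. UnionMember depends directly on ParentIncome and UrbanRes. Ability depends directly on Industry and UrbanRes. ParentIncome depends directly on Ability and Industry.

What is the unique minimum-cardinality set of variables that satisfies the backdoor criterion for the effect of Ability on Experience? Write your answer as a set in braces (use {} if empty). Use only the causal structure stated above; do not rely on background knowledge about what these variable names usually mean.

Variables eligible for adjustment (non-descendants of Ability, excluding Ability and Experience): {Industry, UrbanRes}.
Backdoor paths from Ability to Experience:
  P1: Ability <- Industry -> ParentIncome -> UnionMember <- UrbanRes -> Experience
  P2: Ability <- Industry -> ParentIncome -> UnionMember -> Experience
  P3: Ability <- Industry -> ParentIncome -> Experience
  P4: Ability <- UrbanRes -> UnionMember <- ParentIncome -> Experience
  P5: Ability <- UrbanRes -> UnionMember -> Experience
  P6: Ability <- UrbanRes -> Experience
The empty set is not sufficient: P2 (Ability <- Industry -> ParentIncome -> UnionMember -> Experience) has no collider blocking it and no conditioned non-collider, so it is open.
Try {Industry, UrbanRes}:
  P1: blocked at fork node Industry ∈ conditioning set.
  P2: blocked at fork node Industry ∈ conditioning set.
  P3: blocked at fork node Industry ∈ conditioning set.
  P4: blocked at fork node UrbanRes ∈ conditioning set.
  P5: blocked at fork node UrbanRes ∈ conditioning set.
  P6: blocked at fork node UrbanRes ∈ conditioning set.
{Industry, UrbanRes} contains no descendant of Ability and blocks every backdoor path.
Every element of {Industry, UrbanRes} is needed (dropping Industry leaves P2 open; dropping UrbanRes leaves P5 open), so no proper subset is valid.
Among all size-2 subsets of the eligible variables, only {Industry, UrbanRes} blocks every backdoor path, so it is the unique smallest valid adjustment set.

{Industry, UrbanRes}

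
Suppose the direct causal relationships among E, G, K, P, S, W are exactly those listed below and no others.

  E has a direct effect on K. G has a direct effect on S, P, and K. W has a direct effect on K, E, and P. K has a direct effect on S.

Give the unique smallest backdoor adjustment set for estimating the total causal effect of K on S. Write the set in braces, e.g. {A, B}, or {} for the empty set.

Variables eligible for adjustment (non-descendants of K, excluding K and S): {E, G, P, W}.
Backdoor paths from K to S:
  P1: K <- W -> P <- G -> S
  P2: K <- E <- W -> P <- G -> S
  P3: K <- G -> S
The empty set is not sufficient: P3 (K <- G -> S) has no collider blocking it and no conditioned non-collider, so it is open.
Try {G}:
  P1: blocked at collider P (neither it nor any descendant is in the conditioning set).
  P2: blocked at collider P (neither it nor any descendant is in the conditioning set).
  P3: blocked at fork node G ∈ conditioning set.
{G} contains no descendant of K and blocks every backdoor path.
No other singleton works — e.g. {W} leaves P3 open — so {G} is the unique smallest valid adjustment set.

{G}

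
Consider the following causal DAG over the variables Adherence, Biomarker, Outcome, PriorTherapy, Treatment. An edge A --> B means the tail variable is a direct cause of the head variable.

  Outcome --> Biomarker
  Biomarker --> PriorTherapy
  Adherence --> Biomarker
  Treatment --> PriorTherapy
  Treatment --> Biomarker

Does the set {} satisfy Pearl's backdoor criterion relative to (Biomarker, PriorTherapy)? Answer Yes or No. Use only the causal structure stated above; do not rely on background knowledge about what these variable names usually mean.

No

Backdoor paths from Biomarker to PriorTherapy (paths whose first edge points into Biomarker):
  P1: Biomarker <- Treatment -> PriorTherapy
Condition 1 (no descendant of Biomarker in the set): holds — descendants of Biomarker are {PriorTherapy}; none are in {}.
Condition 2 (every backdoor path blocked by {}):
  P1: open — no interior node is in the conditioning set.
{} does not satisfy the backdoor criterion.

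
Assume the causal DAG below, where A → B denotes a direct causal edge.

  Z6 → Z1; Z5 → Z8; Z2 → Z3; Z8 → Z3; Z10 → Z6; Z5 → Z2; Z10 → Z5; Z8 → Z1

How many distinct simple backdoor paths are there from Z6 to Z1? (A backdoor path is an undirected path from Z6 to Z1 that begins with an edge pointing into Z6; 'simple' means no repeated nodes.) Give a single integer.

2

A backdoor path from Z6 to Z1 is any simple undirected path whose first edge points into Z6 (i.e. leaves Z6 via a parent).
Parents of Z6: {Z10}.
Enumerating:
  P1: Z6 <- Z10 -> Z5 -> Z2 -> Z3 <- Z8 -> Z1
  P2: Z6 <- Z10 -> Z5 -> Z8 -> Z1
That exhausts the simple backdoor paths. Count: 2.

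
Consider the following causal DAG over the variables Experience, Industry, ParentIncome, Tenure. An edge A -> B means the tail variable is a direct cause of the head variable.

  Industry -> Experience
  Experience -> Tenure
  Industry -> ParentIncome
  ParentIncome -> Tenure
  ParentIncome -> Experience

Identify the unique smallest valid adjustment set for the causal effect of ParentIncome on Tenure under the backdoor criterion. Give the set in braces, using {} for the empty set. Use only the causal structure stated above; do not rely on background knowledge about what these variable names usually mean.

Variables eligible for adjustment (non-descendants of ParentIncome, excluding ParentIncome and Tenure): {Industry}.
Backdoor paths from ParentIncome to Tenure:
  P1: ParentIncome <- Industry -> Experience -> Tenure
The empty set is not sufficient: P1 (ParentIncome <- Industry -> Experience -> Tenure) has no collider blocking it and no conditioned non-collider, so it is open.
Try {Industry}:
  P1: blocked at fork node Industry ∈ conditioning set.
{Industry} contains no descendant of ParentIncome and blocks every backdoor path.
{Industry} is the unique smallest valid adjustment set.

{Industry}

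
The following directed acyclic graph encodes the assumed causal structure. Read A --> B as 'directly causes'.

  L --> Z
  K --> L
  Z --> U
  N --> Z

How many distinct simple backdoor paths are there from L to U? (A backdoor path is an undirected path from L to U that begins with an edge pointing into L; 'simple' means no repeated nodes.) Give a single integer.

0

A backdoor path from L to U is any simple undirected path whose first edge points into L (i.e. leaves L via a parent).
Parents of L: {K}.
No simple path from any parent of L reaches U without revisiting L, so there are no backdoor paths.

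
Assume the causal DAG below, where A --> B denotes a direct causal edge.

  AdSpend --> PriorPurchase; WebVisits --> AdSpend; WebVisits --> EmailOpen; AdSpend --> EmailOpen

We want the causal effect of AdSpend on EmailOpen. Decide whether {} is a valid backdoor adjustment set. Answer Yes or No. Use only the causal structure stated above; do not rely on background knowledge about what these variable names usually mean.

No

Backdoor paths from AdSpend to EmailOpen (paths whose first edge points into AdSpend):
  P1: AdSpend <- WebVisits -> EmailOpen
Condition 1 (no descendant of AdSpend in the set): holds — descendants of AdSpend are {EmailOpen, PriorPurchase}; none are in {}.
Condition 2 (every backdoor path blocked by {}):
  P1: open — no interior node is in the conditioning set.
{} does not satisfy the backdoor criterion.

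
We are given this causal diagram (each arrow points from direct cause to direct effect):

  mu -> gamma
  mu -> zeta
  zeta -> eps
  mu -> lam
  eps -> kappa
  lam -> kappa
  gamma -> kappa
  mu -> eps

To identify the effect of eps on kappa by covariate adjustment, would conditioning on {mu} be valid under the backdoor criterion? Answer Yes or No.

Backdoor paths from eps to kappa (paths whose first edge points into eps):
  P1: eps <- mu -> gamma -> kappa
  P2: eps <- mu -> lam -> kappa
  P3: eps <- zeta <- mu -> gamma -> kappa
  P4: eps <- zeta <- mu -> lam -> kappa
Condition 1 (no descendant of eps in the set): holds — descendants of eps are {kappa}; none are in {mu}.
Condition 2 (every backdoor path blocked by {mu}):
  P1: blocked at fork node mu ∈ conditioning set.
  P2: blocked at fork node mu ∈ conditioning set.
  P3: blocked at fork node mu ∈ conditioning set.
  P4: blocked at fork node mu ∈ conditioning set.
{mu} satisfies the backdoor criterion.

Yes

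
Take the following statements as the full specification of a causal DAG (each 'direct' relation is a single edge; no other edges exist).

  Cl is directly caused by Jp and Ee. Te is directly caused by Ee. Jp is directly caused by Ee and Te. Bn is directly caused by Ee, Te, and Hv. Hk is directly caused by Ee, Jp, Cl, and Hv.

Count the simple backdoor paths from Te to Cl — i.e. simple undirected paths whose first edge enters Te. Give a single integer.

7

A backdoor path from Te to Cl is any simple undirected path whose first edge points into Te (i.e. leaves Te via a parent).
Parents of Te: {Ee}.
Enumerating:
  P1: Te <- Ee -> Jp -> Cl
  P2: Te <- Ee -> Jp -> Hk <- Cl
  P3: Te <- Ee -> Cl
  P4: Te <- Ee -> Bn <- Hv -> Hk <- Jp -> Cl
  P5: Te <- Ee -> Bn <- Hv -> Hk <- Cl
  P6: Te <- Ee -> Hk <- Jp -> Cl
  P7: Te <- Ee -> Hk <- Cl
That exhausts the simple backdoor paths. Count: 7.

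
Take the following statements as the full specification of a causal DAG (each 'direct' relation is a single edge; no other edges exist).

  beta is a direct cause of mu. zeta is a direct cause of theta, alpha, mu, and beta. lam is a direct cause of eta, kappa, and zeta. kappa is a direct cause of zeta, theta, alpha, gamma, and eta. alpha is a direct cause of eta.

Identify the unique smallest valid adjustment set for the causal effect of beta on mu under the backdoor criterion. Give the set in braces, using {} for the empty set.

{zeta}

Variables eligible for adjustment (non-descendants of beta, excluding beta and mu): {alpha, eta, gamma, kappa, lam, theta, zeta}.
Backdoor paths from beta to mu:
  P1: beta <- zeta -> mu
The empty set is not sufficient: P1 (beta <- zeta -> mu) has no collider blocking it and no conditioned non-collider, so it is open.
Try {zeta}:
  P1: blocked at fork node zeta ∈ conditioning set.
{zeta} contains no descendant of beta and blocks every backdoor path.
No other singleton works — e.g. {lam} leaves P1 open — so {zeta} is the unique smallest valid adjustment set.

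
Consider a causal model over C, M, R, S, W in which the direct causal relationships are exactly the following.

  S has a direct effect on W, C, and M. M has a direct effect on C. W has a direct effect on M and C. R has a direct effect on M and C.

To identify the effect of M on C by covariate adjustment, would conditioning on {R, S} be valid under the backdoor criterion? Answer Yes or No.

Backdoor paths from M to C (paths whose first edge points into M):
  P1: M <- S -> W -> C
  P2: M <- S -> C
  P3: M <- R -> C
  P4: M <- W <- S -> C
  P5: M <- W -> C
Condition 1 (no descendant of M in the set): holds — descendants of M are {C}; none are in {R, S}.
Condition 2 (every backdoor path blocked by {R, S}):
  P1: blocked at fork node S ∈ conditioning set.
  P2: blocked at fork node S ∈ conditioning set.
  P3: blocked at fork node R ∈ conditioning set.
  P4: blocked at fork node S ∈ conditioning set.
  P5: open — no interior node is in the conditioning set.
{R, S} does not satisfy the backdoor criterion.

No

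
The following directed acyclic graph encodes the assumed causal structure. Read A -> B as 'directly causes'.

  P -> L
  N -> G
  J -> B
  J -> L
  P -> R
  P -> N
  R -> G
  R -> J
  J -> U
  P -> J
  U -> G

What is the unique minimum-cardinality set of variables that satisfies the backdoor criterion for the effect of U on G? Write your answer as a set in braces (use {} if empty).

Variables eligible for adjustment (non-descendants of U, excluding U and G): {B, J, L, N, P, R}.
Backdoor paths from U to G:
  P1: U <- J <- P -> N -> G
  P2: U <- J <- P -> R -> G
  P3: U <- J <- R <- P -> N -> G
  P4: U <- J <- R -> G
  P5: U <- J -> L <- P -> N -> G
  P6: U <- J -> L <- P -> R -> G
The empty set is not sufficient: P1 (U <- J <- P -> N -> G) has no collider blocking it and no conditioned non-collider, so it is open.
Try {J}:
  P1: blocked at chain node J ∈ conditioning set.
  P2: blocked at chain node J ∈ conditioning set.
  P3: blocked at chain node J ∈ conditioning set.
  P4: blocked at chain node J ∈ conditioning set.
  P5: blocked at fork node J ∈ conditioning set.
  P6: blocked at fork node J ∈ conditioning set.
{J} contains no descendant of U and blocks every backdoor path.
No other singleton works — e.g. {P} leaves P4 open — so {J} is the unique smallest valid adjustment set.

{J}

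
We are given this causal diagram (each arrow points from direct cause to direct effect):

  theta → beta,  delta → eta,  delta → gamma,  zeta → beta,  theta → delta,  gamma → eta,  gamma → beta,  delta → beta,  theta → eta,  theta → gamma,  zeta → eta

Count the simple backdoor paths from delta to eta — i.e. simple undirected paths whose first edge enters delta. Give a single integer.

A backdoor path from delta to eta is any simple undirected path whose first edge points into delta (i.e. leaves delta via a parent).
Parents of delta: {theta}.
Enumerating:
  P1: delta <- theta -> gamma -> eta
  P2: delta <- theta -> gamma -> beta <- zeta -> eta
  P3: delta <- theta -> eta
  P4: delta <- theta -> beta <- zeta -> eta
  P5: delta <- theta -> beta <- gamma -> eta
That exhausts the simple backdoor paths. Count: 5.

5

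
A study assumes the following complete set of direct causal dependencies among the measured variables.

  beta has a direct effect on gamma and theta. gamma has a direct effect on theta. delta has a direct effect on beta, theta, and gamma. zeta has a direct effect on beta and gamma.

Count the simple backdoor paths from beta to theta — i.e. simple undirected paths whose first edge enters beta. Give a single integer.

A backdoor path from beta to theta is any simple undirected path whose first edge points into beta (i.e. leaves beta via a parent).
Parents of beta: {delta, zeta}.
Enumerating:
  P1: beta <- delta -> gamma -> theta
  P2: beta <- delta -> theta
  P3: beta <- zeta -> gamma <- delta -> theta
  P4: beta <- zeta -> gamma -> theta
That exhausts the simple backdoor paths. Count: 4.

4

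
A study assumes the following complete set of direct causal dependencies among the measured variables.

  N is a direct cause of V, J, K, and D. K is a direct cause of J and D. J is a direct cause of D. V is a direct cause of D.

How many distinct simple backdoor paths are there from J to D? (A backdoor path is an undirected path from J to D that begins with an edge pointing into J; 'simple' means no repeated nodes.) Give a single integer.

A backdoor path from J to D is any simple undirected path whose first edge points into J (i.e. leaves J via a parent).
Parents of J: {K, N}.
Enumerating:
  P1: J <- N -> V -> D
  P2: J <- N -> K -> D
  P3: J <- N -> D
  P4: J <- K <- N -> V -> D
  P5: J <- K <- N -> D
  P6: J <- K -> D
That exhausts the simple backdoor paths. Count: 6.

6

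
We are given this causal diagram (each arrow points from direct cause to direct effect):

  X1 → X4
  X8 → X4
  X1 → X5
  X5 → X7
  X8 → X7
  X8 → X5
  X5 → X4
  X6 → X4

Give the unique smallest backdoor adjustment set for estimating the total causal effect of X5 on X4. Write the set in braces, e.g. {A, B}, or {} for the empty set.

Variables eligible for adjustment (non-descendants of X5, excluding X5 and X4): {X1, X6, X8}.
Backdoor paths from X5 to X4:
  P1: X5 <- X8 -> X4
  P2: X5 <- X1 -> X4
The empty set is not sufficient: P1 (X5 <- X8 -> X4) has no collider blocking it and no conditioned non-collider, so it is open.
Try {X1, X8}:
  P1: blocked at fork node X8 ∈ conditioning set.
  P2: blocked at fork node X1 ∈ conditioning set.
{X1, X8} contains no descendant of X5 and blocks every backdoor path.
Every element of {X1, X8} is needed (dropping X1 leaves P2 open; dropping X8 leaves P1 open), so no proper subset is valid.
Among all size-2 subsets of the eligible variables, only {X1, X8} blocks every backdoor path, so it is the unique smallest valid adjustment set.

{X1, X8}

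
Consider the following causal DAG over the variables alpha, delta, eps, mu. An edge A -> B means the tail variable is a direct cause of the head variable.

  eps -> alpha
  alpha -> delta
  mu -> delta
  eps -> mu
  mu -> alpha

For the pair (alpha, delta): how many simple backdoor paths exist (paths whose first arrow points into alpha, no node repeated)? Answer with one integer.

2

A backdoor path from alpha to delta is any simple undirected path whose first edge points into alpha (i.e. leaves alpha via a parent).
Parents of alpha: {eps, mu}.
Enumerating:
  P1: alpha <- eps -> mu -> delta
  P2: alpha <- mu -> delta
That exhausts the simple backdoor paths. Count: 2.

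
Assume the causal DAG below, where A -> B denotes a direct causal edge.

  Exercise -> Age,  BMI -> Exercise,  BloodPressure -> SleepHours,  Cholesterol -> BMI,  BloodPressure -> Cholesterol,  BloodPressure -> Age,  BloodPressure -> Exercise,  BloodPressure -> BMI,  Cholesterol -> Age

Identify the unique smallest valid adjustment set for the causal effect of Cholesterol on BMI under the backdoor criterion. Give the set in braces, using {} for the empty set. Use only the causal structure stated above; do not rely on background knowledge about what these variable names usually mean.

{BloodPressure}

Variables eligible for adjustment (non-descendants of Cholesterol, excluding Cholesterol and BMI): {BloodPressure, SleepHours}.
Backdoor paths from Cholesterol to BMI:
  P1: Cholesterol <- BloodPressure -> BMI
  P2: Cholesterol <- BloodPressure -> Exercise <- BMI
  P3: Cholesterol <- BloodPressure -> Age <- Exercise <- BMI
The empty set is not sufficient: P1 (Cholesterol <- BloodPressure -> BMI) has no collider blocking it and no conditioned non-collider, so it is open.
Try {BloodPressure}:
  P1: blocked at fork node BloodPressure ∈ conditioning set.
  P2: blocked at fork node BloodPressure ∈ conditioning set.
  P3: blocked at fork node BloodPressure ∈ conditioning set.
{BloodPressure} contains no descendant of Cholesterol and blocks every backdoor path.
No other singleton works — e.g. {SleepHours} leaves P1 open — so {BloodPressure} is the unique smallest valid adjustment set.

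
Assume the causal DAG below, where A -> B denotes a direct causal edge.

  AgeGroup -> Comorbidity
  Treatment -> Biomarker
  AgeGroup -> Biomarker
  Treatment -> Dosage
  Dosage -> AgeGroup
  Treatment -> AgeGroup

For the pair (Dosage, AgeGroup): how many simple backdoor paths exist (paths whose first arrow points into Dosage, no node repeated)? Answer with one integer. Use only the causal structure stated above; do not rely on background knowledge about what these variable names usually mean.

A backdoor path from Dosage to AgeGroup is any simple undirected path whose first edge points into Dosage (i.e. leaves Dosage via a parent).
Parents of Dosage: {Treatment}.
Enumerating:
  P1: Dosage <- Treatment -> AgeGroup
  P2: Dosage <- Treatment -> Biomarker <- AgeGroup
That exhausts the simple backdoor paths. Count: 2.

2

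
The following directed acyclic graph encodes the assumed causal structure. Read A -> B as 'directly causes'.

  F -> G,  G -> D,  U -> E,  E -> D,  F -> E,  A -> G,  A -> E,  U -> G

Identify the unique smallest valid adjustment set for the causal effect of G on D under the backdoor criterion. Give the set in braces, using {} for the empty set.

{E}

Variables eligible for adjustment (non-descendants of G, excluding G and D): {A, E, F, U}.
Backdoor paths from G to D:
  P1: G <- A -> E -> D
  P2: G <- F -> E -> D
  P3: G <- U -> E -> D
The empty set is not sufficient: P1 (G <- A -> E -> D) has no collider blocking it and no conditioned non-collider, so it is open.
Try {E}:
  P1: blocked at chain node E ∈ conditioning set.
  P2: blocked at chain node E ∈ conditioning set.
  P3: blocked at chain node E ∈ conditioning set.
{E} contains no descendant of G and blocks every backdoor path.
No other singleton works — e.g. {A} leaves P2 open — so {E} is the unique smallest valid adjustment set.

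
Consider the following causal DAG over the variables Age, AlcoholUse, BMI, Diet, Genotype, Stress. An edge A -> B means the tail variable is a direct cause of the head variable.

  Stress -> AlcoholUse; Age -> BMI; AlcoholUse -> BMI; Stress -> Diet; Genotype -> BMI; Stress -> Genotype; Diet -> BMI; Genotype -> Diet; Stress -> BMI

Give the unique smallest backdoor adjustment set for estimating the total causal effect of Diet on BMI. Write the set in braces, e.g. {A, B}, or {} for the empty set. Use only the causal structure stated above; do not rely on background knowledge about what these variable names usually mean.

{Genotype, Stress}

Variables eligible for adjustment (non-descendants of Diet, excluding Diet and BMI): {Age, AlcoholUse, Genotype, Stress}.
Backdoor paths from Diet to BMI:
  P1: Diet <- Stress -> Genotype -> BMI
  P2: Diet <- Stress -> AlcoholUse -> BMI
  P3: Diet <- Stress -> BMI
  P4: Diet <- Genotype <- Stress -> AlcoholUse -> BMI
  P5: Diet <- Genotype <- Stress -> BMI
  P6: Diet <- Genotype -> BMI
The empty set is not sufficient: P1 (Diet <- Stress -> Genotype -> BMI) has no collider blocking it and no conditioned non-collider, so it is open.
Try {Genotype, Stress}:
  P1: blocked at fork node Stress ∈ conditioning set.
  P2: blocked at fork node Stress ∈ conditioning set.
  P3: blocked at fork node Stress ∈ conditioning set.
  P4: blocked at chain node Genotype ∈ conditioning set.
  P5: blocked at chain node Genotype ∈ conditioning set.
  P6: blocked at fork node Genotype ∈ conditioning set.
{Genotype, Stress} contains no descendant of Diet and blocks every backdoor path.
Every element of {Genotype, Stress} is needed (dropping Genotype leaves P6 open; dropping Stress leaves P2 open), so no proper subset is valid.
Among all size-2 subsets of the eligible variables, only {Genotype, Stress} blocks every backdoor path, so it is the unique smallest valid adjustment set.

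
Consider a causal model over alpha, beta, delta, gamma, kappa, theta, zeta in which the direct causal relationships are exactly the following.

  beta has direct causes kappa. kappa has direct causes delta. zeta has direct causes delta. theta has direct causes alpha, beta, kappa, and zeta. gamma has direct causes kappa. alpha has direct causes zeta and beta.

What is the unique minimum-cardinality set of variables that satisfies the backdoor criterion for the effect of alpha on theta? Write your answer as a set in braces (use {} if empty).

{beta, zeta}

Variables eligible for adjustment (non-descendants of alpha, excluding alpha and theta): {beta, delta, gamma, kappa, zeta}.
Backdoor paths from alpha to theta:
  P1: alpha <- beta <- kappa <- delta -> zeta -> theta
  P2: alpha <- beta <- kappa -> theta
  P3: alpha <- beta -> theta
  P4: alpha <- zeta <- delta -> kappa -> beta -> theta
  P5: alpha <- zeta <- delta -> kappa -> theta
  P6: alpha <- zeta -> theta
The empty set is not sufficient: P1 (alpha <- beta <- kappa <- delta -> zeta -> theta) has no collider blocking it and no conditioned non-collider, so it is open.
Try {beta, zeta}:
  P1: blocked at chain node beta ∈ conditioning set.
  P2: blocked at chain node beta ∈ conditioning set.
  P3: blocked at fork node beta ∈ conditioning set.
  P4: blocked at chain node zeta ∈ conditioning set.
  P5: blocked at chain node zeta ∈ conditioning set.
  P6: blocked at fork node zeta ∈ conditioning set.
{beta, zeta} contains no descendant of alpha and blocks every backdoor path.
Every element of {beta, zeta} is needed (dropping beta leaves P2 open; dropping zeta leaves P5 open), so no proper subset is valid.
Among all size-2 subsets of the eligible variables, only {beta, zeta} blocks every backdoor path, so it is the unique smallest valid adjustment set.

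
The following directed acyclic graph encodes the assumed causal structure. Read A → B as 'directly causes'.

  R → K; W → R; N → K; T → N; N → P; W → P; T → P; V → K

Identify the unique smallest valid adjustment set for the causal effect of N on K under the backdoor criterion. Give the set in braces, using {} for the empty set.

Variables eligible for adjustment (non-descendants of N, excluding N and K): {R, T, V, W}.
Backdoor paths from N to K:
  P1: N <- T -> P <- W -> R -> K
Each backdoor path contains an unconditioned collider, so every path is already blocked with the empty conditioning set:
  P1: blocked at collider P (neither it nor any descendant is in the conditioning set).
The empty set is therefore the unique smallest valid set.

{}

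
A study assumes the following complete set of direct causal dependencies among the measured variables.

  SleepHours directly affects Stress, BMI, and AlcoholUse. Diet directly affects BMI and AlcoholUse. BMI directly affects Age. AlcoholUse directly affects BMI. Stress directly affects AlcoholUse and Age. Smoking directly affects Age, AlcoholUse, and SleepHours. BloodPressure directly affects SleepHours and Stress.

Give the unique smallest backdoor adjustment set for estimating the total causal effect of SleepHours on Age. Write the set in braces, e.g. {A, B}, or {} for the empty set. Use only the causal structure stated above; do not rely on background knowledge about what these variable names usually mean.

Variables eligible for adjustment (non-descendants of SleepHours, excluding SleepHours and Age): {BloodPressure, Diet, Smoking}.
Backdoor paths from SleepHours to Age:
  P1: SleepHours <- Smoking -> AlcoholUse <- Diet -> BMI -> Age
  P2: SleepHours <- Smoking -> AlcoholUse <- Stress -> Age
  P3: SleepHours <- Smoking -> AlcoholUse -> BMI -> Age
  P4: SleepHours <- Smoking -> Age
  P5: SleepHours <- BloodPressure -> Stress -> AlcoholUse <- Smoking -> Age
  P6: SleepHours <- BloodPressure -> Stress -> AlcoholUse <- Diet -> BMI -> Age
  P7: SleepHours <- BloodPressure -> Stress -> AlcoholUse -> BMI -> Age
  P8: SleepHours <- BloodPressure -> Stress -> Age
The empty set is not sufficient: P3 (SleepHours <- Smoking -> AlcoholUse -> BMI -> Age) has no collider blocking it and no conditioned non-collider, so it is open.
Try {BloodPressure, Smoking}:
  P1: blocked at fork node Smoking ∈ conditioning set.
  P2: blocked at fork node Smoking ∈ conditioning set.
  P3: blocked at fork node Smoking ∈ conditioning set.
  P4: blocked at fork node Smoking ∈ conditioning set.
  P5: blocked at fork node BloodPressure ∈ conditioning set.
  P6: blocked at fork node BloodPressure ∈ conditioning set.
  P7: blocked at fork node BloodPressure ∈ conditioning set.
  P8: blocked at fork node BloodPressure ∈ conditioning set.
{BloodPressure, Smoking} contains no descendant of SleepHours and blocks every backdoor path.
Every element of {BloodPressure, Smoking} is needed (dropping BloodPressure leaves P7 open; dropping Smoking leaves P3 open), so no proper subset is valid.
Among all size-2 subsets of the eligible variables, only {BloodPressure, Smoking} blocks every backdoor path, so it is the unique smallest valid adjustment set.

{BloodPressure, Smoking}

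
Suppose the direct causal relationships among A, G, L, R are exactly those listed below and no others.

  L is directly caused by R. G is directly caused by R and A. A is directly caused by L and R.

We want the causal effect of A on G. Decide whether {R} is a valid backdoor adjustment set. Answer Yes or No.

Backdoor paths from A to G (paths whose first edge points into A):
  P1: A <- R -> G
  P2: A <- L <- R -> G
Condition 1 (no descendant of A in the set): holds — descendants of A are {G}; none are in {R}.
Condition 2 (every backdoor path blocked by {R}):
  P1: blocked at fork node R ∈ conditioning set.
  P2: blocked at fork node R ∈ conditioning set.
{R} satisfies the backdoor criterion.

Yes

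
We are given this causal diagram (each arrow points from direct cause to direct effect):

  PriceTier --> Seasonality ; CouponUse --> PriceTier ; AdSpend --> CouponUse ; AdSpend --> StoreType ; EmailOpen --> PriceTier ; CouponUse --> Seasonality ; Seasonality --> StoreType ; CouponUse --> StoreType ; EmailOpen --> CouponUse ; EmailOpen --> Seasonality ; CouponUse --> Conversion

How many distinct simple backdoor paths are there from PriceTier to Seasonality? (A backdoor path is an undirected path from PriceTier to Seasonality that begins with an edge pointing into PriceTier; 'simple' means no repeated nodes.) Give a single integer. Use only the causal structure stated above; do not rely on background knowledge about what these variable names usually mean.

8

A backdoor path from PriceTier to Seasonality is any simple undirected path whose first edge points into PriceTier (i.e. leaves PriceTier via a parent).
Parents of PriceTier: {CouponUse, EmailOpen}.
Enumerating:
  P1: PriceTier <- EmailOpen -> CouponUse <- AdSpend -> StoreType <- Seasonality
  P2: PriceTier <- EmailOpen -> CouponUse -> Seasonality
  P3: PriceTier <- EmailOpen -> CouponUse -> StoreType <- Seasonality
  P4: PriceTier <- EmailOpen -> Seasonality
  P5: PriceTier <- CouponUse <- AdSpend -> StoreType <- Seasonality
  P6: PriceTier <- CouponUse <- EmailOpen -> Seasonality
  P7: PriceTier <- CouponUse -> Seasonality
  P8: PriceTier <- CouponUse -> StoreType <- Seasonality
That exhausts the simple backdoor paths. Count: 8.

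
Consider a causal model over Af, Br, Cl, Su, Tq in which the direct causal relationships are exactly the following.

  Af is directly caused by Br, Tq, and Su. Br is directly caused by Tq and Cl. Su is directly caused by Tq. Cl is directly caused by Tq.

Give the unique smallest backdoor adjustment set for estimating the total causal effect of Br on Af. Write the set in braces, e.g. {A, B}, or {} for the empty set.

{Tq}

Variables eligible for adjustment (non-descendants of Br, excluding Br and Af): {Cl, Su, Tq}.
Backdoor paths from Br to Af:
  P1: Br <- Tq -> Su -> Af
  P2: Br <- Tq -> Af
  P3: Br <- Cl <- Tq -> Su -> Af
  P4: Br <- Cl <- Tq -> Af
The empty set is not sufficient: P1 (Br <- Tq -> Su -> Af) has no collider blocking it and no conditioned non-collider, so it is open.
Try {Tq}:
  P1: blocked at fork node Tq ∈ conditioning set.
  P2: blocked at fork node Tq ∈ conditioning set.
  P3: blocked at fork node Tq ∈ conditioning set.
  P4: blocked at fork node Tq ∈ conditioning set.
{Tq} contains no descendant of Br and blocks every backdoor path.
No other singleton works — e.g. {Su} leaves P2 open — so {Tq} is the unique smallest valid adjustment set.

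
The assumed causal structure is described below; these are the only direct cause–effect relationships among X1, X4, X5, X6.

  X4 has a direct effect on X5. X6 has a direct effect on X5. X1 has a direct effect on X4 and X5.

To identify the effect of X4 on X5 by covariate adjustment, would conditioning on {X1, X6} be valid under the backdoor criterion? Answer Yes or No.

Backdoor paths from X4 to X5 (paths whose first edge points into X4):
  P1: X4 <- X1 -> X5
Condition 1 (no descendant of X4 in the set): holds — descendants of X4 are {X5}; none are in {X1, X6}.
Condition 2 (every backdoor path blocked by {X1, X6}):
  P1: blocked at fork node X1 ∈ conditioning set.
{X1, X6} satisfies the backdoor criterion.

Yes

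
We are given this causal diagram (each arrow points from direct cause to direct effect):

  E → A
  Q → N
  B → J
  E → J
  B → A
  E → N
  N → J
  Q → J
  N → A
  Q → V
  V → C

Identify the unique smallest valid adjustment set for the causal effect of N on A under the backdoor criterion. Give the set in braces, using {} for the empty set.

{E}

Variables eligible for adjustment (non-descendants of N, excluding N and A): {B, C, E, Q, V}.
Backdoor paths from N to A:
  P1: N <- Q -> J <- E -> A
  P2: N <- Q -> J <- B -> A
  P3: N <- E -> J <- B -> A
  P4: N <- E -> A
The empty set is not sufficient: P4 (N <- E -> A) has no collider blocking it and no conditioned non-collider, so it is open.
Try {E}:
  P1: blocked at collider J (neither it nor any descendant is in the conditioning set).
  P2: blocked at collider J (neither it nor any descendant is in the conditioning set).
  P3: blocked at fork node E ∈ conditioning set.
  P4: blocked at fork node E ∈ conditioning set.
{E} contains no descendant of N and blocks every backdoor path.
No other singleton works — e.g. {Q} leaves P4 open — so {E} is the unique smallest valid adjustment set.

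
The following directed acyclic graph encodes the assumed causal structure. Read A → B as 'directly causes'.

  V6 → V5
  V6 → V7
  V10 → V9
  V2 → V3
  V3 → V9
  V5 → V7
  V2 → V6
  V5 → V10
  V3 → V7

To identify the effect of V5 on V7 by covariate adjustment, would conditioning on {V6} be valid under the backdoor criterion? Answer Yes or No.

Yes

Backdoor paths from V5 to V7 (paths whose first edge points into V5):
  P1: V5 <- V6 <- V2 -> V3 -> V7
  P2: V5 <- V6 -> V7
Condition 1 (no descendant of V5 in the set): holds — descendants of V5 are {V10, V7, V9}; none are in {V6}.
Condition 2 (every backdoor path blocked by {V6}):
  P1: blocked at chain node V6 ∈ conditioning set.
  P2: blocked at fork node V6 ∈ conditioning set.
{V6} satisfies the backdoor criterion.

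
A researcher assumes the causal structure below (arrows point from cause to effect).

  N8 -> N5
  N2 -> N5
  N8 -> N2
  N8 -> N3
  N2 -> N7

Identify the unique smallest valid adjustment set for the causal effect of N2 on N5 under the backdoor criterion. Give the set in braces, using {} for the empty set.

{N8}

Variables eligible for adjustment (non-descendants of N2, excluding N2 and N5): {N3, N8}.
Backdoor paths from N2 to N5:
  P1: N2 <- N8 -> N5
The empty set is not sufficient: P1 (N2 <- N8 -> N5) has no collider blocking it and no conditioned non-collider, so it is open.
Try {N8}:
  P1: blocked at fork node N8 ∈ conditioning set.
{N8} contains no descendant of N2 and blocks every backdoor path.
No other singleton works — e.g. {N3} leaves P1 open — so {N8} is the unique smallest valid adjustment set.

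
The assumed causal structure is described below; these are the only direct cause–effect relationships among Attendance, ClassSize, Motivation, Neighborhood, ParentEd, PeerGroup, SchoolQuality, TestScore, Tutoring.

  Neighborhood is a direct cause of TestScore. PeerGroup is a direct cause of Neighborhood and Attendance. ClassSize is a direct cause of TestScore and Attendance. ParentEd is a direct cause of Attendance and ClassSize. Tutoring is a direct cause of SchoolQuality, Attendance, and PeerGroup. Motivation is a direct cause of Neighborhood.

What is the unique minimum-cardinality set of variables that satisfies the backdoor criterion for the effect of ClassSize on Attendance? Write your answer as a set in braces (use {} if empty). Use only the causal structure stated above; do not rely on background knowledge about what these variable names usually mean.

{ParentEd}

Variables eligible for adjustment (non-descendants of ClassSize, excluding ClassSize and Attendance): {Motivation, Neighborhood, ParentEd, PeerGroup, SchoolQuality, Tutoring}.
Backdoor paths from ClassSize to Attendance:
  P1: ClassSize <- ParentEd -> Attendance
The empty set is not sufficient: P1 (ClassSize <- ParentEd -> Attendance) has no collider blocking it and no conditioned non-collider, so it is open.
Try {ParentEd}:
  P1: blocked at fork node ParentEd ∈ conditioning set.
{ParentEd} contains no descendant of ClassSize and blocks every backdoor path.
No other singleton works — e.g. {Motivation} leaves P1 open — so {ParentEd} is the unique smallest valid adjustment set.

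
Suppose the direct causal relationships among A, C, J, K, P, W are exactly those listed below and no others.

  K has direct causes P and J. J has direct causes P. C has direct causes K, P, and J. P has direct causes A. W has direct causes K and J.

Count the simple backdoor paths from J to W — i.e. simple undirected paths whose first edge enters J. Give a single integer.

A backdoor path from J to W is any simple undirected path whose first edge points into J (i.e. leaves J via a parent).
Parents of J: {P}.
Enumerating:
  P1: J <- P -> K -> W
  P2: J <- P -> C <- K -> W
That exhausts the simple backdoor paths. Count: 2.

2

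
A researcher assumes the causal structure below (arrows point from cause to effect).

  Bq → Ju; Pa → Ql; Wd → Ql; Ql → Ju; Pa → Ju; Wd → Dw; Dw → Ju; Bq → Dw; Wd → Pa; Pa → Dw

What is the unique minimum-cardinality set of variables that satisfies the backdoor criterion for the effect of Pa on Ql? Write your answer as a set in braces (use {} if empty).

{Wd}

Variables eligible for adjustment (non-descendants of Pa, excluding Pa and Ql): {Bq, Wd}.
Backdoor paths from Pa to Ql:
  P1: Pa <- Wd -> Ql
  P2: Pa <- Wd -> Dw <- Bq -> Ju <- Ql
  P3: Pa <- Wd -> Dw -> Ju <- Ql
The empty set is not sufficient: P1 (Pa <- Wd -> Ql) has no collider blocking it and no conditioned non-collider, so it is open.
Try {Wd}:
  P1: blocked at fork node Wd ∈ conditioning set.
  P2: blocked at fork node Wd ∈ conditioning set.
  P3: blocked at fork node Wd ∈ conditioning set.
{Wd} contains no descendant of Pa and blocks every backdoor path.
No other singleton works — e.g. {Bq} leaves P1 open — so {Wd} is the unique smallest valid adjustment set.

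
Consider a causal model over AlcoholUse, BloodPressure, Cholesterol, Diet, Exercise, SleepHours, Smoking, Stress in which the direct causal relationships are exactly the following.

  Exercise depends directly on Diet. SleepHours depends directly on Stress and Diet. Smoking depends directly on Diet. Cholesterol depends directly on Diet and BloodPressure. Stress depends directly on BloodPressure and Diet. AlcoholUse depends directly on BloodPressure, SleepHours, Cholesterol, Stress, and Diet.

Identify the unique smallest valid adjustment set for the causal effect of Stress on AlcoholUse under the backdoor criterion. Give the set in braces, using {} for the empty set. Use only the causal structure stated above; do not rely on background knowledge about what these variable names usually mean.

Variables eligible for adjustment (non-descendants of Stress, excluding Stress and AlcoholUse): {BloodPressure, Cholesterol, Diet, Exercise, Smoking}.
Backdoor paths from Stress to AlcoholUse:
  P1: Stress <- BloodPressure -> Cholesterol <- Diet -> SleepHours -> AlcoholUse
  P2: Stress <- BloodPressure -> Cholesterol <- Diet -> AlcoholUse
  P3: Stress <- BloodPressure -> Cholesterol -> AlcoholUse
  P4: Stress <- BloodPressure -> AlcoholUse
  P5: Stress <- Diet -> SleepHours -> AlcoholUse
  P6: Stress <- Diet -> Cholesterol <- BloodPressure -> AlcoholUse
  P7: Stress <- Diet -> Cholesterol -> AlcoholUse
  P8: Stress <- Diet -> AlcoholUse
The empty set is not sufficient: P3 (Stress <- BloodPressure -> Cholesterol -> AlcoholUse) has no collider blocking it and no conditioned non-collider, so it is open.
Try {BloodPressure, Diet}:
  P1: blocked at fork node BloodPressure ∈ conditioning set.
  P2: blocked at fork node BloodPressure ∈ conditioning set.
  P3: blocked at fork node BloodPressure ∈ conditioning set.
  P4: blocked at fork node BloodPressure ∈ conditioning set.
  P5: blocked at fork node Diet ∈ conditioning set.
  P6: blocked at fork node Diet ∈ conditioning set.
  P7: blocked at fork node Diet ∈ conditioning set.
  P8: blocked at fork node Diet ∈ conditioning set.
{BloodPressure, Diet} contains no descendant of Stress and blocks every backdoor path.
Every element of {BloodPressure, Diet} is needed (dropping BloodPressure leaves P3 open; dropping Diet leaves P5 open), so no proper subset is valid.
Among all size-2 subsets of the eligible variables, only {BloodPressure, Diet} blocks every backdoor path, so it is the unique smallest valid adjustment set.

{BloodPressure, Diet}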